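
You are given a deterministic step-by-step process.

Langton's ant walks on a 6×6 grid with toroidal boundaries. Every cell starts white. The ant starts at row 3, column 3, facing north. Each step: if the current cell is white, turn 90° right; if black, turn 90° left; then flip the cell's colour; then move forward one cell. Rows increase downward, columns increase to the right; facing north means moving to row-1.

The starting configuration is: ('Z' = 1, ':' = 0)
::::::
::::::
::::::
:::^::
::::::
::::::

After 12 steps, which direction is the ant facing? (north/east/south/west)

north

[0] ::::::
::::::
::::::
:::^::
::::::
::::::
[1] ::::::
::::::
::::::
:::Z>:
::::::
::::::
[2] ::::::
::::::
::::::
:::ZZ:
::::v:
::::::
[3] ::::::
::::::
::::::
:::ZZ:
:::<Z:
::::::
[4] ::::::
::::::
::::::
:::^Z:
:::ZZ:
::::::
[5] ::::::
::::::
::::::
::<:Z:
:::ZZ:
::::::
[6] ::::::
::::::
::^:::
::Z:Z:
:::ZZ:
::::::
[7] ::::::
::::::
::Z>::
::Z:Z:
:::ZZ:
::::::
[8] ::::::
::::::
::ZZ::
::ZvZ:
:::ZZ:
::::::
[9] ::::::
::::::
::ZZ::
::<ZZ:
:::ZZ:
::::::
[10] ::::::
::::::
::ZZ::
:::ZZ:
::vZZ:
::::::
[11] ::::::
::::::
::ZZ::
:::ZZ:
:<ZZZ:
::::::
[12] ::::::
::::::
::ZZ::
:^:ZZ:
:ZZZZ:
::::::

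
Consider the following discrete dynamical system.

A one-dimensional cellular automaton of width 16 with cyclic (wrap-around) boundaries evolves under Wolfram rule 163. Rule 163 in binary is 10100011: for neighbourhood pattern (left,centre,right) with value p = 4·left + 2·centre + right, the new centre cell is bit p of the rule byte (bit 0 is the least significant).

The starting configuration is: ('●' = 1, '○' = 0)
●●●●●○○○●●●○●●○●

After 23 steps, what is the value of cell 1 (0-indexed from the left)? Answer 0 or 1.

t=0: ●●●●●○○○●●●○●●○●
t=1: ●●●●○○●●○●○●○○●○
t=2: ○●●○○●○○●○●○○●○●
t=3: ●○○○●○○●○●○○●○●○
t=4: ○○●●○○●○●○○●○●○●
t=5: ○●○○○●○●○○●○●○●○
t=6: ●○○●●○●○○●○●○●○○
t=7: ○○●○○●○○●○●○●○○●
t=8: ○●○○●○○●○●○●○○●○
t=9: ●○○●○○●○●○●○○●○○
t=10: ○○●○○●○●○●○○●○○●
t=11: ○●○○●○●○●○○●○○●○
t=12: ●○○●○●○●○○●○○●○○
t=13: ○○●○●○●○○●○○●○○●
t=14: ○●○●○●○○●○○●○○●○
t=15: ●○●○●○○●○○●○○●○○
t=16: ○●○●○○●○○●○○●○○●
t=17: ●○●○○●○○●○○●○○●○
t=18: ○●○○●○○●○○●○○●○●
t=19: ●○○●○○●○○●○○●○●○
t=20: ○○●○○●○○●○○●○●○●
t=21: ○●○○●○○●○○●○●○●○
t=22: ●○○●○○●○○●○●○●○○
t=23: ○○●○○●○○●○●○●○○●

0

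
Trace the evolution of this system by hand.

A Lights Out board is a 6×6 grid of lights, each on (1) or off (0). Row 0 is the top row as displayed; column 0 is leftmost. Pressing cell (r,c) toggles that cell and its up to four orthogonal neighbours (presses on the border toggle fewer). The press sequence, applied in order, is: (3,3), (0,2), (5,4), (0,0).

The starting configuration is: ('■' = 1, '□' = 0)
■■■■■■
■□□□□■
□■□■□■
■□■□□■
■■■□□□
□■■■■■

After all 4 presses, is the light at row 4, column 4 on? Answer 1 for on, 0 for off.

t=0: ■■■■■■
■□□□□■
□■□■□■
■□■□□■
■■■□□□
□■■■■■
t=1: ■■■■■■
■□□□□■
□■□□□■
■□□■■■
■■■■□□
□■■■■■
t=2: ■□□□■■
■□■□□■
□■□□□■
■□□■■■
■■■■□□
□■■■■■
t=3: ■□□□■■
■□■□□■
□■□□□■
■□□■■■
■■■■■□
□■■□□□
t=4: □■□□■■
□□■□□■
□■□□□■
■□□■■■
■■■■■□
□■■□□□

1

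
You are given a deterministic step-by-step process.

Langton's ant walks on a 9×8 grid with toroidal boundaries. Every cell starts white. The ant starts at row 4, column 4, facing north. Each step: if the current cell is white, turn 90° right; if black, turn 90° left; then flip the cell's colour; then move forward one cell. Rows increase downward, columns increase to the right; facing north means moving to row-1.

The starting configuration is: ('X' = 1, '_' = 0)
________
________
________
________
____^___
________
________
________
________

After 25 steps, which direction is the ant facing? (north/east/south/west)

east

gen 0: ________
________
________
________
____^___
________
________
________
________
gen 1: ________
________
________
________
____X>__
________
________
________
________
gen 2: ________
________
________
________
____XX__
_____v__
________
________
________
gen 3: ________
________
________
________
____XX__
____<X__
________
________
________
gen 4: ________
________
________
________
____^X__
____XX__
________
________
________
gen 5: ________
________
________
________
___<_X__
____XX__
________
________
________
gen 6: ________
________
________
___^____
___X_X__
____XX__
________
________
________
gen 7: ________
________
________
___X>___
___X_X__
____XX__
________
________
________
gen 8: ________
________
________
___XX___
___XvX__
____XX__
________
________
________
gen 9: ________
________
________
___XX___
___<XX__
____XX__
________
________
________
gen 10: ________
________
________
___XX___
____XX__
___vXX__
________
________
________
gen 11: ________
________
________
___XX___
____XX__
__<XXX__
________
________
________
gen 12: ________
________
________
___XX___
__^_XX__
__XXXX__
________
________
________
gen 13: ________
________
________
___XX___
__X>XX__
__XXXX__
________
________
________
gen 14: ________
________
________
___XX___
__XXXX__
__XvXX__
________
________
________
gen 15: ________
________
________
___XX___
__XXXX__
__X_>X__
________
________
________
gen 16: ________
________
________
___XX___
__XX^X__
__X__X__
________
________
________
gen 17: ________
________
________
___XX___
__X<_X__
__X__X__
________
________
________
gen 18: ________
________
________
___XX___
__X__X__
__Xv_X__
________
________
________
gen 19: ________
________
________
___XX___
__X__X__
__<X_X__
________
________
________
gen 20: ________
________
________
___XX___
__X__X__
___X_X__
__v_____
________
________
gen 21: ________
________
________
___XX___
__X__X__
___X_X__
_<X_____
________
________
gen 22: ________
________
________
___XX___
__X__X__
_^_X_X__
_XX_____
________
________
gen 23: ________
________
________
___XX___
__X__X__
_X>X_X__
_XX_____
________
________
gen 24: ________
________
________
___XX___
__X__X__
_XXX_X__
_Xv_____
________
________
gen 25: ________
________
________
___XX___
__X__X__
_XXX_X__
_X_>____
________
________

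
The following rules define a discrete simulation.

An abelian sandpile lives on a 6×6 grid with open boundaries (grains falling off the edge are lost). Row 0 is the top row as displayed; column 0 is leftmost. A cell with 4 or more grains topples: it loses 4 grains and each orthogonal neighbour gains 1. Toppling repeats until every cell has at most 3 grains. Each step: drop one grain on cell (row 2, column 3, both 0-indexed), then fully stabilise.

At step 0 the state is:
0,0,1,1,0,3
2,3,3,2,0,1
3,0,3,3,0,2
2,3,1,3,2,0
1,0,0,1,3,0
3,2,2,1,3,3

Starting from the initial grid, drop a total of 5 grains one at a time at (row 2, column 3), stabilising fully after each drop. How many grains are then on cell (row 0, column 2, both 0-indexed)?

[0] 0,0,1,1,0,3
2,3,3,2,0,1
3,0,3,3,0,2
2,3,1,3,2,0
1,0,0,1,3,0
3,2,2,1,3,3
[1] 0,1,2,2,0,3
3,0,2,0,1,1
3,2,1,3,1,2
2,3,3,0,3,0
1,0,0,2,3,0
3,2,2,1,3,3
[2] 0,1,2,2,0,3
3,0,2,1,1,1
3,2,2,0,2,2
2,3,3,1,3,0
1,0,0,2,3,0
3,2,2,1,3,3
[3] 0,1,2,2,0,3
3,0,2,1,1,1
3,2,2,1,2,2
2,3,3,1,3,0
1,0,0,2,3,0
3,2,2,1,3,3
[4] 0,1,2,2,0,3
3,0,2,1,1,1
3,2,2,2,2,2
2,3,3,1,3,0
1,0,0,2,3,0
3,2,2,1,3,3
[5] 0,1,2,2,0,3
3,0,2,1,1,1
3,2,2,3,2,2
2,3,3,1,3,0
1,0,0,2,3,0
3,2,2,1,3,3

2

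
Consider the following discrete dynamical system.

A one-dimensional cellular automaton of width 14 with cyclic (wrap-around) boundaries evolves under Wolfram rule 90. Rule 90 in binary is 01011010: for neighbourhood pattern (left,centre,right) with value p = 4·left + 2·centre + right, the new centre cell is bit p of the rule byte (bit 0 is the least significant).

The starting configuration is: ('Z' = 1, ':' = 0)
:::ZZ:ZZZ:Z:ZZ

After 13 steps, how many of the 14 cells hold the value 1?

[0] :::ZZ:ZZZ:Z:ZZ
[1] Z:ZZZ:Z:Z:::ZZ
[2] Z:Z:Z::::Z:ZZ:
[3] :::::Z::Z::ZZ:
[4] ::::Z:ZZ:ZZZZZ
[5] Z::Z::ZZ:Z:::Z
[6] ZZZ:ZZZZ::Z:ZZ
[7] ::Z:Z::ZZZ::Z:
[8] :Z:::ZZZ:ZZZ:Z
[9] ::Z:ZZ:Z:Z:Z::
[10] :Z::ZZ::::::Z:
[11] Z:ZZZZZ::::Z:Z
[12] Z:Z:::ZZ::Z::Z
[13] Z::Z:ZZZZZ:ZZZ

10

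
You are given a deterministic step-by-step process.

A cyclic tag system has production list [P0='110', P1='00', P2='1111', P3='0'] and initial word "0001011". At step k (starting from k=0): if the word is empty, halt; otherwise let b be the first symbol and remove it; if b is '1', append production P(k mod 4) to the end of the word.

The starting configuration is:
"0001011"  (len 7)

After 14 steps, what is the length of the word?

gen 0: "0001011"  (len 7)
gen 1: "001011"  (len 6)
gen 2: "01011"  (len 5)
gen 3: "1011"  (len 4)
gen 4: "0110"  (len 4)
gen 5: "110"  (len 3)
gen 6: "1000"  (len 4)
gen 7: "0001111"  (len 7)
gen 8: "001111"  (len 6)
gen 9: "01111"  (len 5)
gen 10: "1111"  (len 4)
gen 11: "1111111"  (len 7)
gen 12: "1111110"  (len 7)
gen 13: "111110110"  (len 9)
gen 14: "1111011000"  (len 10)

10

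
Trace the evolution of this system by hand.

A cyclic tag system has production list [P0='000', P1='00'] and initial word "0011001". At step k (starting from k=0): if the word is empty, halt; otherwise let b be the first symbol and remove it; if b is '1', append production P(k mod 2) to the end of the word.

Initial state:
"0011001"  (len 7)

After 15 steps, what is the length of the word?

k=0  "0011001"  (len 7)
k=1  "011001"  (len 6)
k=2  "11001"  (len 5)
k=3  "1001000"  (len 7)
k=4  "00100000"  (len 8)
k=5  "0100000"  (len 7)
k=6  "100000"  (len 6)
k=7  "00000000"  (len 8)
k=8  "0000000"  (len 7)
k=9  "000000"  (len 6)
k=10  "00000"  (len 5)
k=11  "0000"  (len 4)
k=12  "000"  (len 3)
k=13  "00"  (len 2)
k=14  "0"  (len 1)
k=15  (halted — word empty)

0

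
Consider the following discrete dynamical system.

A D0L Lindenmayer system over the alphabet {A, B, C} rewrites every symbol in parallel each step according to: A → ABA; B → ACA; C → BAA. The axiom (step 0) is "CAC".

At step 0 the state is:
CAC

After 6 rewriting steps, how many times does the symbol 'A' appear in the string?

gen 0: CAC
gen 1: BAAABABAA
gen 2: ACAABAABAABAACAABAACAABAABA
gen 3: ABABAAABAABAACAABAABAACAABAABAACAABAABABAAABAABAACAABAABABAAABAABAACAABAABAACAABA
gen 4: ABAACAABAACAABAABAABAACAABAABAACAABAABABAAABAABAACAABAABAA…AABAABAACAABAABABAAABAABAACAABAABAACAABAABABAAABAABAACAABA  (len 243)
gen 5: ABAACAABAABABAAABAABAACAABAABABAAABAABAACAABAABAACAABAABAA…AABAABAACAABAACAABAABAABAACAABAABAACAABAABABAAABAABAACAABA  (len 729)
gen 6: ABAACAABAABABAAABAABAACAABAABAACAABAACAABAABAABAACAABAABAA…AABAABAACAABAACAABAABAABAACAABAABAACAABAABABAAABAABAACAABA  (len 2187)

1458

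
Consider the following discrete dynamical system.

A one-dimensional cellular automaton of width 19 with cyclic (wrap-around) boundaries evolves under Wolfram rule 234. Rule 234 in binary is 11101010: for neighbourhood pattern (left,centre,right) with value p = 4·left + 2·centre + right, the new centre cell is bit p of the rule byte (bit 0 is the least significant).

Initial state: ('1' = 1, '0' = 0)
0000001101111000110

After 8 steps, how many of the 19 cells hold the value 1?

19

0) 0000001101111000110
1) 0000011111111001110
2) 0000111111111011110
3) 0001111111111111110
4) 0011111111111111110
5) 0111111111111111110
6) 1111111111111111110
7) 1111111111111111111
8) 1111111111111111111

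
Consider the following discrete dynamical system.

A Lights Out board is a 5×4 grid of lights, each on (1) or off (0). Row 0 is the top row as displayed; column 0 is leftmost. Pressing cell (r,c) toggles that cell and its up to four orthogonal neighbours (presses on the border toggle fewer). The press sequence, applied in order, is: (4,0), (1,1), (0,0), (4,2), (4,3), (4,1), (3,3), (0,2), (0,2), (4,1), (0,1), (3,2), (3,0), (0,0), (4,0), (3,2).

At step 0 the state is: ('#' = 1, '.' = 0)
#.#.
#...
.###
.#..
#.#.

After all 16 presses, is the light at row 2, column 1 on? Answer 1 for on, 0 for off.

0

gen 0: #.#.
#...
.###
.#..
#.#.
gen 1: #.#.
#...
.###
##..
.##.
gen 2: ###.
.##.
..##
##..
.##.
gen 3: ..#.
###.
..##
##..
.##.
gen 4: ..#.
###.
..##
###.
...#
gen 5: ..#.
###.
..##
####
..#.
gen 6: ..#.
###.
..##
#.##
##..
gen 7: ..#.
###.
..#.
#...
##.#
gen 8: .#.#
##..
..#.
#...
##.#
gen 9: ..#.
###.
..#.
#...
##.#
gen 10: ..#.
###.
..#.
##..
..##
gen 11: ##..
#.#.
..#.
##..
..##
gen 12: ##..
#.#.
....
#.##
...#
gen 13: ##..
#.#.
#...
.###
#..#
gen 14: ....
..#.
#...
.###
#..#
gen 15: ....
..#.
#...
####
.#.#
gen 16: ....
..#.
#.#.
#...
.###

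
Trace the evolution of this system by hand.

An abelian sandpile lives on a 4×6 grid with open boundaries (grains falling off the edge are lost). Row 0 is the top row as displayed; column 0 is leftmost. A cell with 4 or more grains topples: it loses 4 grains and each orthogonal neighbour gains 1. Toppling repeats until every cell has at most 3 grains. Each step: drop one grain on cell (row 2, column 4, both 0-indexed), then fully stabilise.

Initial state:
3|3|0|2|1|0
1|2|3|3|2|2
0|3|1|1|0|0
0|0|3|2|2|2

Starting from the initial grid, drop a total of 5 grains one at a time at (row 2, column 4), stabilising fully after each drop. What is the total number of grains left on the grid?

41

step 0: 3|3|0|2|1|0
1|2|3|3|2|2
0|3|1|1|0|0
0|0|3|2|2|2
step 1: 3|3|0|2|1|0
1|2|3|3|2|2
0|3|1|1|1|0
0|0|3|2|2|2
step 2: 3|3|0|2|1|0
1|2|3|3|2|2
0|3|1|1|2|0
0|0|3|2|2|2
step 3: 3|3|0|2|1|0
1|2|3|3|2|2
0|3|1|1|3|0
0|0|3|2|2|2
step 4: 3|3|0|2|1|0
1|2|3|3|3|2
0|3|1|2|0|1
0|0|3|2|3|2
step 5: 3|3|0|2|1|0
1|2|3|3|3|2
0|3|1|2|1|1
0|0|3|2|3|2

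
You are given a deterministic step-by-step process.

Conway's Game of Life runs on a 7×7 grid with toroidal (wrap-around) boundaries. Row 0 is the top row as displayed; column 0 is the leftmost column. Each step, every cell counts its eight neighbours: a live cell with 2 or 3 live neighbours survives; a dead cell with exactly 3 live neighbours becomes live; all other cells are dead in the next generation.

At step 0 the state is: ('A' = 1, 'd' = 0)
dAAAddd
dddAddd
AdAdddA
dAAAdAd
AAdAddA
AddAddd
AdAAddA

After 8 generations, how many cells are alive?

k=0  dAAAddd
dddAddd
AdAdddA
dAAAdAd
AAdAddA
AddAddd
AdAAddA
k=1  AAddAdd
AddAddd
AdddAdA
dddAAAd
dddAddA
dddAAdd
AdddAdA
k=2  dAdAAAd
dddAAAd
AdddddA
AddAddd
ddAdddd
AddAAdA
AAddAdA
k=3  dAddddd
AdAAddd
AddAdAA
AAddddA
AAAdAdA
ddAAAdA
dAddddd
k=4  AAddddd
AdAAAdd
dddAAAd
dddAAdd
ddddAdd
ddddAdA
AAdAddd
k=5  ddddAdA
AdAddAA
dddddAd
ddddddd
ddddAdd
AddAAAd
dAAdddA
k=6  ddAAddd
AdddAdd
dddddAd
ddddddd
dddAAAd
AAAAAAA
dAAdddA
k=7  AdAAddd
dddAAdd
ddddddd
dddddAd
AAddddd
ddddddd
ddddddA
k=8  ddAAAdd
ddAAAdd
ddddAdd
ddddddd
ddddddd
Adddddd
ddddddd

8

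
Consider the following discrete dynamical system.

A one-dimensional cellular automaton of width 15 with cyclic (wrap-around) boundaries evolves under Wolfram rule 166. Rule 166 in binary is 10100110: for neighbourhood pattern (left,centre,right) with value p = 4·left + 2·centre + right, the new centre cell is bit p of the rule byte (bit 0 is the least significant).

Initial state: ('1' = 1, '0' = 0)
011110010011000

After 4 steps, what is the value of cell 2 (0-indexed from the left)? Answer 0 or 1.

0

[0] 011110010011000
[1] 101100110100000
[2] 110001001100001
[3] 100011010000010
[4] 100100110000111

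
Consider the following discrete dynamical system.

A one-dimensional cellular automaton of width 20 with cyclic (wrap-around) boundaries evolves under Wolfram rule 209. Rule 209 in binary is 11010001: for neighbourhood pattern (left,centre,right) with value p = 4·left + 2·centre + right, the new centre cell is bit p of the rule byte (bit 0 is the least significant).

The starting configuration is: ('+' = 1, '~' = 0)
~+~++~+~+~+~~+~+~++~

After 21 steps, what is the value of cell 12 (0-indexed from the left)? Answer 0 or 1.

k=0  ~+~++~+~+~+~~+~+~++~
k=1  ~~~~+~~~~~~+~~~~~~++
k=2  +++~~+++++~~+++++~~+
k=3  ++++~~+++++~~+++++~~
k=4  ~++++~~+++++~~+++++~
k=5  ~~++++~~+++++~~+++++
k=6  +~~++++~~+++++~~++++
k=7  ++~~++++~~+++++~~+++
k=8  +++~~++++~~+++++~~++
k=9  ++++~~++++~~+++++~~+
k=10  +++++~~++++~~+++++~~
k=11  ~+++++~~++++~~+++++~
k=12  ~~+++++~~++++~~+++++
k=13  +~~+++++~~++++~~++++
k=14  ++~~+++++~~++++~~+++
k=15  +++~~+++++~~++++~~++
k=16  ++++~~+++++~~++++~~+
k=17  +++++~~+++++~~++++~~
k=18  ~+++++~~+++++~~++++~
k=19  ~~+++++~~+++++~~++++
k=20  +~~+++++~~+++++~~+++
k=21  ++~~+++++~~+++++~~++

1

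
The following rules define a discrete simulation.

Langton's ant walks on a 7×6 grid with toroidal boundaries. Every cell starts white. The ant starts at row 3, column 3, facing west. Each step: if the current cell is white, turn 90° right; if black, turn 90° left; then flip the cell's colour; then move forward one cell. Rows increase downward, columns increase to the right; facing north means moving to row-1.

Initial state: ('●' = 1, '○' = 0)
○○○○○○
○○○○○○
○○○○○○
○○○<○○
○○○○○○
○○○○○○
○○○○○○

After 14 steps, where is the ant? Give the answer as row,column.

4,4

[0] ○○○○○○
○○○○○○
○○○○○○
○○○<○○
○○○○○○
○○○○○○
○○○○○○
[1] ○○○○○○
○○○○○○
○○○^○○
○○○●○○
○○○○○○
○○○○○○
○○○○○○
[2] ○○○○○○
○○○○○○
○○○●>○
○○○●○○
○○○○○○
○○○○○○
○○○○○○
[3] ○○○○○○
○○○○○○
○○○●●○
○○○●v○
○○○○○○
○○○○○○
○○○○○○
[4] ○○○○○○
○○○○○○
○○○●●○
○○○<●○
○○○○○○
○○○○○○
○○○○○○
[5] ○○○○○○
○○○○○○
○○○●●○
○○○○●○
○○○v○○
○○○○○○
○○○○○○
[6] ○○○○○○
○○○○○○
○○○●●○
○○○○●○
○○<●○○
○○○○○○
○○○○○○
[7] ○○○○○○
○○○○○○
○○○●●○
○○^○●○
○○●●○○
○○○○○○
○○○○○○
[8] ○○○○○○
○○○○○○
○○○●●○
○○●>●○
○○●●○○
○○○○○○
○○○○○○
[9] ○○○○○○
○○○○○○
○○○●●○
○○●●●○
○○●v○○
○○○○○○
○○○○○○
[10] ○○○○○○
○○○○○○
○○○●●○
○○●●●○
○○●○>○
○○○○○○
○○○○○○
[11] ○○○○○○
○○○○○○
○○○●●○
○○●●●○
○○●○●○
○○○○v○
○○○○○○
[12] ○○○○○○
○○○○○○
○○○●●○
○○●●●○
○○●○●○
○○○<●○
○○○○○○
[13] ○○○○○○
○○○○○○
○○○●●○
○○●●●○
○○●^●○
○○○●●○
○○○○○○
[14] ○○○○○○
○○○○○○
○○○●●○
○○●●●○
○○●●>○
○○○●●○
○○○○○○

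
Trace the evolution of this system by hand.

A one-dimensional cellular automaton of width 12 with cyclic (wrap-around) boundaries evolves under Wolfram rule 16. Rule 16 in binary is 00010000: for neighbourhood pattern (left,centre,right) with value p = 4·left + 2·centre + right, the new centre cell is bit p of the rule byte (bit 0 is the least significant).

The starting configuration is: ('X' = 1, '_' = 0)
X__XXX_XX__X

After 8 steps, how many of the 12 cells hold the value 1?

0) X__XXX_XX__X
1) _X_______X__
2) __X_______X_
3) ___X_______X
4) X___X_______
5) _X___X______
6) __X___X_____
7) ___X___X____
8) ____X___X___

2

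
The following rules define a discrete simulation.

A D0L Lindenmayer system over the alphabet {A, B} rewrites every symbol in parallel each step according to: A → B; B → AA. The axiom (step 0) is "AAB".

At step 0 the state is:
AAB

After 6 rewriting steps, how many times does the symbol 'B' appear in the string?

0) AAB
1) BBAA
2) AAAABB
3) BBBBAAAA
4) AAAAAAAABBBB
5) BBBBBBBBAAAAAAAA
6) AAAAAAAAAAAAAAAABBBBBBBB

8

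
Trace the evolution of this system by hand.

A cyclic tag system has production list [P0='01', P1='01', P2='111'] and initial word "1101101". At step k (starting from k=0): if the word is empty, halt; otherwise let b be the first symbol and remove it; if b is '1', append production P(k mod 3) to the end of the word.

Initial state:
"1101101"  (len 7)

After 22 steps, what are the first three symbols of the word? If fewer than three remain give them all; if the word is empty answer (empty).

gen 0: "1101101"  (len 7)
gen 1: "10110101"  (len 8)
gen 2: "011010101"  (len 9)
gen 3: "11010101"  (len 8)
gen 4: "101010101"  (len 9)
gen 5: "0101010101"  (len 10)
gen 6: "101010101"  (len 9)
gen 7: "0101010101"  (len 10)
gen 8: "101010101"  (len 9)
gen 9: "01010101111"  (len 11)
gen 10: "1010101111"  (len 10)
gen 11: "01010111101"  (len 11)
gen 12: "1010111101"  (len 10)
gen 13: "01011110101"  (len 11)
gen 14: "1011110101"  (len 10)
gen 15: "011110101111"  (len 12)
gen 16: "11110101111"  (len 11)
gen 17: "111010111101"  (len 12)
gen 18: "11010111101111"  (len 14)
gen 19: "101011110111101"  (len 15)
gen 20: "0101111011110101"  (len 16)
gen 21: "101111011110101"  (len 15)
gen 22: "0111101111010101"  (len 16)

011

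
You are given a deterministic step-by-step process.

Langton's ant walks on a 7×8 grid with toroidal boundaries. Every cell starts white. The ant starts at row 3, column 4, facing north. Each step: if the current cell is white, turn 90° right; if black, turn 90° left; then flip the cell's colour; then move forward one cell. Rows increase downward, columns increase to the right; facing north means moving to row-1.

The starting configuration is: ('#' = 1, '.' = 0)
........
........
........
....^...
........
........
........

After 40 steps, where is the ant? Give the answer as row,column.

0) ........
........
........
....^...
........
........
........
1) ........
........
........
....#>..
........
........
........
2) ........
........
........
....##..
.....v..
........
........
3) ........
........
........
....##..
....<#..
........
........
4) ........
........
........
....^#..
....##..
........
........
5) ........
........
........
...<.#..
....##..
........
........
6) ........
........
...^....
...#.#..
....##..
........
........
7) ........
........
...#>...
...#.#..
....##..
........
........
8) ........
........
...##...
...#v#..
....##..
........
........
9) ........
........
...##...
...<##..
....##..
........
........
10) ........
........
...##...
....##..
...v##..
........
........
11) ........
........
...##...
....##..
..<###..
........
........
12) ........
........
...##...
..^.##..
..####..
........
........
13) ........
........
...##...
..#>##..
..####..
........
........
14) ........
........
...##...
..####..
..#v##..
........
........
15) ........
........
...##...
..####..
..#.>#..
........
........
16) ........
........
...##...
..##^#..
..#..#..
........
........
17) ........
........
...##...
..#<.#..
..#..#..
........
........
18) ........
........
...##...
..#..#..
..#v.#..
........
........
19) ........
........
...##...
..#..#..
..<#.#..
........
........
20) ........
........
...##...
..#..#..
...#.#..
..v.....
........
21) ........
........
...##...
..#..#..
...#.#..
.<#.....
........
22) ........
........
...##...
..#..#..
.^.#.#..
.##.....
........
23) ........
........
...##...
..#..#..
.#>#.#..
.##.....
........
24) ........
........
...##...
..#..#..
.###.#..
.#v.....
........
25) ........
........
...##...
..#..#..
.###.#..
.#.>....
........
26) ........
........
...##...
..#..#..
.###.#..
.#.#....
...v....
27) ........
........
...##...
..#..#..
.###.#..
.#.#....
..<#....
28) ........
........
...##...
..#..#..
.###.#..
.#^#....
..##....
29) ........
........
...##...
..#..#..
.###.#..
.##>....
..##....
30) ........
........
...##...
..#..#..
.##^.#..
.##.....
..##....
31) ........
........
...##...
..#..#..
.#<..#..
.##.....
..##....
32) ........
........
...##...
..#..#..
.#...#..
.#v.....
..##....
33) ........
........
...##...
..#..#..
.#...#..
.#.>....
..##....
34) ........
........
...##...
..#..#..
.#...#..
.#.#....
..#v....
35) ........
........
...##...
..#..#..
.#...#..
.#.#....
..#.>...
36) ....v...
........
...##...
..#..#..
.#...#..
.#.#....
..#.#...
37) ...<#...
........
...##...
..#..#..
.#...#..
.#.#....
..#.#...
38) ...##...
........
...##...
..#..#..
.#...#..
.#.#....
..#^#...
39) ...##...
........
...##...
..#..#..
.#...#..
.#.#....
..##>...
40) ...##...
........
...##...
..#..#..
.#...#..
.#.#^...
..##....

5,4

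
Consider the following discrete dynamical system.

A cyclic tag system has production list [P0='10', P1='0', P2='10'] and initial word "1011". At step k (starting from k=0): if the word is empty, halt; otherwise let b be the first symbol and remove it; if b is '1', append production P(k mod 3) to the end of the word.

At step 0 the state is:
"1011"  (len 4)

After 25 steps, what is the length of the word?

0

[0] "1011"  (len 4)
[1] "01110"  (len 5)
[2] "1110"  (len 4)
[3] "11010"  (len 5)
[4] "101010"  (len 6)
[5] "010100"  (len 6)
[6] "10100"  (len 5)
[7] "010010"  (len 6)
[8] "10010"  (len 5)
[9] "001010"  (len 6)
[10] "01010"  (len 5)
[11] "1010"  (len 4)
[12] "01010"  (len 5)
[13] "1010"  (len 4)
[14] "0100"  (len 4)
[15] "100"  (len 3)
[16] "0010"  (len 4)
[17] "010"  (len 3)
[18] "10"  (len 2)
[19] "010"  (len 3)
[20] "10"  (len 2)
[21] "010"  (len 3)
[22] "10"  (len 2)
[23] "00"  (len 2)
[24] "0"  (len 1)
[25] (halted — word empty)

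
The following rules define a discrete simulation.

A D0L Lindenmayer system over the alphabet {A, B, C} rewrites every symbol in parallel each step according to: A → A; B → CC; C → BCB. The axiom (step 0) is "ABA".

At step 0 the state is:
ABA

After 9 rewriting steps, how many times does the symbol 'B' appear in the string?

gen 0: ABA
gen 1: ACCA
gen 2: ABCBBCBA
gen 3: ACCBCBCCCCBCBCCA
gen 4: ABCBBCBCCBCBCCBCBBCBBCBBCBCCBCBCCBCBBCBA
gen 5: ACCBCBCCCCBCBCCBCBBCBCCBCBCCBCBBCBCCBCBCCCCBCBCCCCBCBCCCCBCBCCBCBBCBCCBCBCCBCBBCBCCBCBCCCCBCBCCA
gen 6: ABCBBCBCCBCBCCBCBBCBBCBBCBCCBCBCCBCBBCBCCBCBCCCCBCBCCBCBBC…CBBCBCCBCBCCCCBCBCCBCBBCBCCBCBCCBCBBCBBCBBCBCCBCBCCBCBBCBA  (len 248)
gen 7: ACCBCBCCCCBCBCCBCBBCBCCBCBCCBCBBCBCCBCBCCCCBCBCCCCBCBCCCCB…BCCCCBCBCCCCBCBCCCCBCBCCBCBBCBCCBCBCCBCBBCBCCBCBCCCCBCBCCA  (len 624)
gen 8: ABCBBCBCCBCBCCBCBBCBBCBBCBCCBCBCCBCBBCBCCBCBCCCCBCBCCBCBBC…CBBCBCCBCBCCCCBCBCCBCBBCBCCBCBCCBCBBCBBCBBCBCCBCBCCBCBBCBA  (len 1608)
gen 9: ACCBCBCCCCBCBCCBCBBCBCCBCBCCBCBBCBCCBCBCCCCBCBCCCCBCBCCCCB…BCCCCBCBCCCCBCBCCCCBCBCCBCBBCBCCBCBCCBCBBCBCCBCBCCCCBCBCCA  (len 4096)

1764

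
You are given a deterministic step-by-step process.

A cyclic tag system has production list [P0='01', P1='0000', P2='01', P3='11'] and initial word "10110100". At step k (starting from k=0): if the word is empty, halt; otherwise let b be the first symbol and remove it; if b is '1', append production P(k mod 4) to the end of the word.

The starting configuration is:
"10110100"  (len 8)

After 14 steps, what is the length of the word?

16

[0] "10110100"  (len 8)
[1] "011010001"  (len 9)
[2] "11010001"  (len 8)
[3] "101000101"  (len 9)
[4] "0100010111"  (len 10)
[5] "100010111"  (len 9)
[6] "000101110000"  (len 12)
[7] "00101110000"  (len 11)
[8] "0101110000"  (len 10)
[9] "101110000"  (len 9)
[10] "011100000000"  (len 12)
[11] "11100000000"  (len 11)
[12] "110000000011"  (len 12)
[13] "1000000001101"  (len 13)
[14] "0000000011010000"  (len 16)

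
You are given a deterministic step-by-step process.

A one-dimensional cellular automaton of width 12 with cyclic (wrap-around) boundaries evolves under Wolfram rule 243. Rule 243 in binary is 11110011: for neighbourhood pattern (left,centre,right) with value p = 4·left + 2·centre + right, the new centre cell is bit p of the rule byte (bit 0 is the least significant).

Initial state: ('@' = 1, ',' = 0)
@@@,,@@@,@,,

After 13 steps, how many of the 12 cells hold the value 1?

0) @@@,,@@@,@,,
1) ,@@@@,@@@,@@
2) @,@@@@,@@@,@
3) @@,@@@@,@@@,
4) ,@@,@@@@,@@@
5) @,@@,@@@@,@@
6) @@,@@,@@@@,@
7) @@@,@@,@@@@,
8) ,@@@,@@,@@@@
9) @,@@@,@@,@@@
10) @@,@@@,@@,@@
11) @@@,@@@,@@,@
12) @@@@,@@@,@@,
13) ,@@@@,@@@,@@

9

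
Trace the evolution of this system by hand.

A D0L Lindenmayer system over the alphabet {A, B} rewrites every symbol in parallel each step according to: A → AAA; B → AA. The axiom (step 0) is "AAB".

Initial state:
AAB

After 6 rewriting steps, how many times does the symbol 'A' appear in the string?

0) AAB
1) AAAAAAAA
2) AAAAAAAAAAAAAAAAAAAAAAAA
3) AAAAAAAAAAAAAAAAAAAAAAAAAAAAAAAAAAAAAAAAAAAAAAAAAAAAAAAAAAAAAAAAAAAAAAAA
4) AAAAAAAAAAAAAAAAAAAAAAAAAAAAAAAAAAAAAAAAAAAAAAAAAAAAAAAAAA…AAAAAAAAAAAAAAAAAAAAAAAAAAAAAAAAAAAAAAAAAAAAAAAAAAAAAAAAAA  (len 216)
5) AAAAAAAAAAAAAAAAAAAAAAAAAAAAAAAAAAAAAAAAAAAAAAAAAAAAAAAAAA…AAAAAAAAAAAAAAAAAAAAAAAAAAAAAAAAAAAAAAAAAAAAAAAAAAAAAAAAAA  (len 648)
6) AAAAAAAAAAAAAAAAAAAAAAAAAAAAAAAAAAAAAAAAAAAAAAAAAAAAAAAAAA…AAAAAAAAAAAAAAAAAAAAAAAAAAAAAAAAAAAAAAAAAAAAAAAAAAAAAAAAAA  (len 1944)

1944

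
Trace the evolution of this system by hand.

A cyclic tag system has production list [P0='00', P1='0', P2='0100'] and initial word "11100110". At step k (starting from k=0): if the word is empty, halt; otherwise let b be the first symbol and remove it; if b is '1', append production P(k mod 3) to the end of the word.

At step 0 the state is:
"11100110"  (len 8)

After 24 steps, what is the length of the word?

t=0: "11100110"  (len 8)
t=1: "110011000"  (len 9)
t=2: "100110000"  (len 9)
t=3: "001100000100"  (len 12)
t=4: "01100000100"  (len 11)
t=5: "1100000100"  (len 10)
t=6: "1000001000100"  (len 13)
t=7: "00000100010000"  (len 14)
t=8: "0000100010000"  (len 13)
t=9: "000100010000"  (len 12)
t=10: "00100010000"  (len 11)
t=11: "0100010000"  (len 10)
t=12: "100010000"  (len 9)
t=13: "0001000000"  (len 10)
t=14: "001000000"  (len 9)
t=15: "01000000"  (len 8)
t=16: "1000000"  (len 7)
t=17: "0000000"  (len 7)
t=18: "000000"  (len 6)
t=19: "00000"  (len 5)
t=20: "0000"  (len 4)
t=21: "000"  (len 3)
t=22: "00"  (len 2)
t=23: "0"  (len 1)
t=24: (halted — word empty)

0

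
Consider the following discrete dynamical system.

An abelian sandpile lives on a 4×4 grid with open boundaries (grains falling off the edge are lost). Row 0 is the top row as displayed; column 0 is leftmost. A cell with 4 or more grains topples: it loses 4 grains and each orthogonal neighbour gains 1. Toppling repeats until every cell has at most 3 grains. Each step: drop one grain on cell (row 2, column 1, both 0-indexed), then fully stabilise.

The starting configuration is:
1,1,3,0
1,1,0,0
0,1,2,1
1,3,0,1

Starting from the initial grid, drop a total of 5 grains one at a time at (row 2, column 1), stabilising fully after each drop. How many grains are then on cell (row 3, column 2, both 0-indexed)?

0) 1,1,3,0
1,1,0,0
0,1,2,1
1,3,0,1
1) 1,1,3,0
1,1,0,0
0,2,2,1
1,3,0,1
2) 1,1,3,0
1,1,0,0
0,3,2,1
1,3,0,1
3) 1,1,3,0
1,2,0,0
1,1,3,1
2,0,1,1
4) 1,1,3,0
1,2,0,0
1,2,3,1
2,0,1,1
5) 1,1,3,0
1,2,0,0
1,3,3,1
2,0,1,1

1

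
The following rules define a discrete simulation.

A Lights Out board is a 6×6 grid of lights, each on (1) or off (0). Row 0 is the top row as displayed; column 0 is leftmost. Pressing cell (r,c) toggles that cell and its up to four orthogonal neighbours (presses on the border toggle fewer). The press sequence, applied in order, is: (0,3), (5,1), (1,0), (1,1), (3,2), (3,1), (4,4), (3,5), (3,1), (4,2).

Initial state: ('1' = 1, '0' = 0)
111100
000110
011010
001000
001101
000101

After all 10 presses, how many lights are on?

19

0) 111100
000110
011010
001000
001101
000101
1) 110010
000010
011010
001000
001101
000101
2) 110010
000010
011010
001000
011101
111101
3) 010010
110010
111010
001000
011101
111101
4) 000010
001010
101010
001000
011101
111101
5) 000010
001010
100010
010100
010101
111101
6) 000010
001010
110010
101100
000101
111101
7) 000010
001010
110010
101110
000010
111111
8) 000010
001010
110011
101101
000011
111111
9) 000010
001010
100011
010101
010011
111111
10) 000010
001010
100011
011101
001111
110111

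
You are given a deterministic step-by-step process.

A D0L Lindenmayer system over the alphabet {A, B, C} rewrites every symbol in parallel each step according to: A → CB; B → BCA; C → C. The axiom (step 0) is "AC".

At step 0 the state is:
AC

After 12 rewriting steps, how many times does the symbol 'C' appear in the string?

[0] AC
[1] CBC
[2] CBCAC
[3] CBCACCBC
[4] CBCACCBCCBCAC
[5] CBCACCBCCBCACCBCACCBC
[6] CBCACCBCCBCACCBCACCBCCBCACCBCCBCAC
[7] CBCACCBCCBCACCBCACCBCCBCACCBCCBCACCBCACCBCCBCACCBCACCBC
[8] CBCACCBCCBCACCBCACCBCCBCACCBCCBCACCBCACCBCCBCACCBCACCBCCBCACCBCCBCACCBCACCBCCBCACCBCCBCAC
[9] CBCACCBCCBCACCBCACCBCCBCACCBCCBCACCBCACCBCCBCACCBCACCBCCBC…CACCBCACCBCCBCACCBCACCBCCBCACCBCCBCACCBCACCBCCBCACCBCACCBC  (len 144)
[10] CBCACCBCCBCACCBCACCBCCBCACCBCCBCACCBCACCBCCBCACCBCACCBCCBC…CACCBCACCBCCBCACCBCACCBCCBCACCBCCBCACCBCACCBCCBCACCBCCBCAC  (len 233)
[11] CBCACCBCCBCACCBCACCBCCBCACCBCCBCACCBCACCBCCBCACCBCACCBCCBC…CACCBCACCBCCBCACCBCACCBCCBCACCBCCBCACCBCACCBCCBCACCBCACCBC  (len 377)
[12] CBCACCBCCBCACCBCACCBCCBCACCBCCBCACCBCACCBCCBCACCBCACCBCCBC…CACCBCACCBCCBCACCBCACCBCCBCACCBCCBCACCBCACCBCCBCACCBCCBCAC  (len 610)

377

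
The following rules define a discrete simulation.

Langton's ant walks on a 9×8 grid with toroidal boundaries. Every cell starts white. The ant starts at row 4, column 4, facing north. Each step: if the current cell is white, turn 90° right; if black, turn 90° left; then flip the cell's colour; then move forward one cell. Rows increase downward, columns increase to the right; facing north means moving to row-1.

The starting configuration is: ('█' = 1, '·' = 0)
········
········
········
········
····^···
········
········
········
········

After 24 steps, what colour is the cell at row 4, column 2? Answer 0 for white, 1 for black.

t=0: ········
········
········
········
····^···
········
········
········
········
t=1: ········
········
········
········
····█>··
········
········
········
········
t=2: ········
········
········
········
····██··
·····v··
········
········
········
t=3: ········
········
········
········
····██··
····<█··
········
········
········
t=4: ········
········
········
········
····^█··
····██··
········
········
········
t=5: ········
········
········
········
···<·█··
····██··
········
········
········
t=6: ········
········
········
···^····
···█·█··
····██··
········
········
········
t=7: ········
········
········
···█>···
···█·█··
····██··
········
········
········
t=8: ········
········
········
···██···
···█v█··
····██··
········
········
········
t=9: ········
········
········
···██···
···<██··
····██··
········
········
········
t=10: ········
········
········
···██···
····██··
···v██··
········
········
········
t=11: ········
········
········
···██···
····██··
··<███··
········
········
········
t=12: ········
········
········
···██···
··^·██··
··████··
········
········
········
t=13: ········
········
········
···██···
··█>██··
··████··
········
········
········
t=14: ········
········
········
···██···
··████··
··█v██··
········
········
········
t=15: ········
········
········
···██···
··████··
··█·>█··
········
········
········
t=16: ········
········
········
···██···
··██^█··
··█··█··
········
········
········
t=17: ········
········
········
···██···
··█<·█··
··█··█··
········
········
········
t=18: ········
········
········
···██···
··█··█··
··█v·█··
········
········
········
t=19: ········
········
········
···██···
··█··█··
··<█·█··
········
········
········
t=20: ········
········
········
···██···
··█··█··
···█·█··
··v·····
········
········
t=21: ········
········
········
···██···
··█··█··
···█·█··
·<█·····
········
········
t=22: ········
········
········
···██···
··█··█··
·^·█·█··
·██·····
········
········
t=23: ········
········
········
···██···
··█··█··
·█>█·█··
·██·····
········
········
t=24: ········
········
········
···██···
··█··█··
·███·█··
·█v·····
········
········

1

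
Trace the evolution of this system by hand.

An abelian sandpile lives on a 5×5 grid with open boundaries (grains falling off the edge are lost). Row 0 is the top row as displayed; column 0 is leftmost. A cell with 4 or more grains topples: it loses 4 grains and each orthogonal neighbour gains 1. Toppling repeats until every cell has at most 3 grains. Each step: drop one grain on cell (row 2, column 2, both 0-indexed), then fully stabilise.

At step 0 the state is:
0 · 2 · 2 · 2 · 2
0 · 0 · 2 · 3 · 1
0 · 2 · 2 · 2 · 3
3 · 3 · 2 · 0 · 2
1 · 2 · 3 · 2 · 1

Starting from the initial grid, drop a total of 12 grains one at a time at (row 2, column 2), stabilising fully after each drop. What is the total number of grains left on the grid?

42

k=0  0 · 2 · 2 · 2 · 2
0 · 0 · 2 · 3 · 1
0 · 2 · 2 · 2 · 3
3 · 3 · 2 · 0 · 2
1 · 2 · 3 · 2 · 1
k=1  0 · 2 · 2 · 2 · 2
0 · 0 · 2 · 3 · 1
0 · 2 · 3 · 2 · 3
3 · 3 · 2 · 0 · 2
1 · 2 · 3 · 2 · 1
k=2  0 · 2 · 2 · 2 · 2
0 · 0 · 3 · 3 · 1
0 · 3 · 0 · 3 · 3
3 · 3 · 3 · 0 · 2
1 · 2 · 3 · 2 · 1
k=3  0 · 2 · 2 · 2 · 2
0 · 0 · 3 · 3 · 1
0 · 3 · 1 · 3 · 3
3 · 3 · 3 · 0 · 2
1 · 2 · 3 · 2 · 1
k=4  0 · 2 · 2 · 2 · 2
0 · 0 · 3 · 3 · 1
0 · 3 · 2 · 3 · 3
3 · 3 · 3 · 0 · 2
1 · 2 · 3 · 2 · 1
k=5  0 · 2 · 2 · 2 · 2
0 · 0 · 3 · 3 · 1
0 · 3 · 3 · 3 · 3
3 · 3 · 3 · 0 · 2
1 · 2 · 3 · 2 · 1
k=6  0 · 2 · 3 · 3 · 2
0 · 2 · 2 · 1 · 3
2 · 2 · 0 · 3 · 0
0 · 3 · 3 · 2 · 3
3 · 0 · 1 · 3 · 1
k=7  0 · 2 · 3 · 3 · 2
0 · 2 · 2 · 1 · 3
2 · 2 · 1 · 3 · 0
0 · 3 · 3 · 2 · 3
3 · 0 · 1 · 3 · 1
k=8  0 · 2 · 3 · 3 · 2
0 · 2 · 2 · 1 · 3
2 · 2 · 2 · 3 · 0
0 · 3 · 3 · 2 · 3
3 · 0 · 1 · 3 · 1
k=9  0 · 2 · 3 · 3 · 2
0 · 2 · 2 · 1 · 3
2 · 2 · 3 · 3 · 0
0 · 3 · 3 · 2 · 3
3 · 0 · 1 · 3 · 1
k=10  0 · 2 · 3 · 3 · 2
0 · 3 · 3 · 2 · 3
3 · 0 · 3 · 1 · 2
1 · 1 · 2 · 2 · 0
3 · 1 · 3 · 0 · 3
k=11  1 · 0 · 2 · 2 · 0
1 · 1 · 3 · 1 · 1
3 · 2 · 1 · 3 · 3
1 · 1 · 3 · 2 · 0
3 · 1 · 3 · 0 · 3
k=12  1 · 0 · 2 · 2 · 0
1 · 1 · 3 · 1 · 1
3 · 2 · 2 · 3 · 3
1 · 1 · 3 · 2 · 0
3 · 1 · 3 · 0 · 3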